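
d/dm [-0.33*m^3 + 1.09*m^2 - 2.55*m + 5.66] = -0.99*m^2 + 2.18*m - 2.55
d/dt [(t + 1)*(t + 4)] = 2*t + 5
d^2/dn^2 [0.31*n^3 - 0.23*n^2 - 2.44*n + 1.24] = 1.86*n - 0.46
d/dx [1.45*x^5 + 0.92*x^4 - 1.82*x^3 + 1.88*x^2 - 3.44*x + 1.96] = 7.25*x^4 + 3.68*x^3 - 5.46*x^2 + 3.76*x - 3.44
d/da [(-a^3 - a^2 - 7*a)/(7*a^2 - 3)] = (-7*a^4 + 58*a^2 + 6*a + 21)/(49*a^4 - 42*a^2 + 9)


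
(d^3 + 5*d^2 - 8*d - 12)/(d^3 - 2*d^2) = 1 + 7/d + 6/d^2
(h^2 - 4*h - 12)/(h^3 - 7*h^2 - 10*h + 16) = (h - 6)/(h^2 - 9*h + 8)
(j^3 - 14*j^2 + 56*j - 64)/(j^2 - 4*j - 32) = (j^2 - 6*j + 8)/(j + 4)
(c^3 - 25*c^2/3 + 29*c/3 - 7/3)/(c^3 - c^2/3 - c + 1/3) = (c - 7)/(c + 1)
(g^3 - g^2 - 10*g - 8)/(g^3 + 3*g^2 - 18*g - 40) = (g + 1)/(g + 5)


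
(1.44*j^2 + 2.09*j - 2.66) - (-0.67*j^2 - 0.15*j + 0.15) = 2.11*j^2 + 2.24*j - 2.81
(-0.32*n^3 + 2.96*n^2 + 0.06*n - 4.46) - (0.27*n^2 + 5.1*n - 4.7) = -0.32*n^3 + 2.69*n^2 - 5.04*n + 0.24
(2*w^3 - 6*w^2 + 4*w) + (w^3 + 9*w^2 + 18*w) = 3*w^3 + 3*w^2 + 22*w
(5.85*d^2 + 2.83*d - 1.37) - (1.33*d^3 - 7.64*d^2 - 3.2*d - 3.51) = -1.33*d^3 + 13.49*d^2 + 6.03*d + 2.14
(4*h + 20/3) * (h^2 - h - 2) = 4*h^3 + 8*h^2/3 - 44*h/3 - 40/3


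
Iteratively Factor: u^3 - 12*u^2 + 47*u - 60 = (u - 3)*(u^2 - 9*u + 20) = (u - 5)*(u - 3)*(u - 4)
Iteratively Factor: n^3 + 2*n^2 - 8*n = (n + 4)*(n^2 - 2*n) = (n - 2)*(n + 4)*(n)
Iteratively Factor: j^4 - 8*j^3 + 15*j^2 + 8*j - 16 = (j - 4)*(j^3 - 4*j^2 - j + 4) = (j - 4)^2*(j^2 - 1) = (j - 4)^2*(j - 1)*(j + 1)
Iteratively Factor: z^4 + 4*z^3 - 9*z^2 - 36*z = (z)*(z^3 + 4*z^2 - 9*z - 36) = z*(z + 3)*(z^2 + z - 12) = z*(z - 3)*(z + 3)*(z + 4)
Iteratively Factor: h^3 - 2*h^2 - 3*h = (h + 1)*(h^2 - 3*h) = (h - 3)*(h + 1)*(h)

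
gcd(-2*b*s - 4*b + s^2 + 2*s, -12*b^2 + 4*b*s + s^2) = -2*b + s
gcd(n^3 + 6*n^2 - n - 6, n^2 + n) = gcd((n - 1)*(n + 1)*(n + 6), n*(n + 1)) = n + 1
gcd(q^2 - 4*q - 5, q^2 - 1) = q + 1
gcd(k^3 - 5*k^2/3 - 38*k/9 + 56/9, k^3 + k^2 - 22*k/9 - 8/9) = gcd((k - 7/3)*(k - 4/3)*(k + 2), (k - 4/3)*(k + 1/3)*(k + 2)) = k^2 + 2*k/3 - 8/3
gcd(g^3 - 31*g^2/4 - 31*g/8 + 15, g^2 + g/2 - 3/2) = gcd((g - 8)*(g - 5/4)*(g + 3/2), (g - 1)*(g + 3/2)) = g + 3/2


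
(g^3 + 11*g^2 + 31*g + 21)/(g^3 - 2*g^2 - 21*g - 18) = (g + 7)/(g - 6)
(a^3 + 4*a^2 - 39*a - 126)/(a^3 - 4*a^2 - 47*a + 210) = (a + 3)/(a - 5)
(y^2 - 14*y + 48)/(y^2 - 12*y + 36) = (y - 8)/(y - 6)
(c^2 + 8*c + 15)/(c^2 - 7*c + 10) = (c^2 + 8*c + 15)/(c^2 - 7*c + 10)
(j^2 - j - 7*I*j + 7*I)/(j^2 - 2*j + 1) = (j - 7*I)/(j - 1)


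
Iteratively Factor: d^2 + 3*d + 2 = (d + 1)*(d + 2)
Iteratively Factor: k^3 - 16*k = (k - 4)*(k^2 + 4*k) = (k - 4)*(k + 4)*(k)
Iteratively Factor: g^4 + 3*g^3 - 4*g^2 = (g - 1)*(g^3 + 4*g^2) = (g - 1)*(g + 4)*(g^2) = g*(g - 1)*(g + 4)*(g)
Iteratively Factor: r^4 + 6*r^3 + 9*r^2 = (r + 3)*(r^3 + 3*r^2) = r*(r + 3)*(r^2 + 3*r) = r*(r + 3)^2*(r)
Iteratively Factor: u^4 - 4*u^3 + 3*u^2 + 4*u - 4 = (u - 2)*(u^3 - 2*u^2 - u + 2) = (u - 2)*(u + 1)*(u^2 - 3*u + 2) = (u - 2)*(u - 1)*(u + 1)*(u - 2)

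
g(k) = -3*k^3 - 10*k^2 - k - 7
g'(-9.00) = -550.00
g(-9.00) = 1379.00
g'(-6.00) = -205.00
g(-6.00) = 287.00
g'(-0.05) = -0.02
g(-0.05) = -6.97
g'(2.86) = -131.82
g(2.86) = -161.84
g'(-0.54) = 7.18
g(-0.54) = -8.90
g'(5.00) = -326.00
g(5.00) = -637.00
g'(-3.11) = -25.85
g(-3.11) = -10.37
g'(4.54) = -277.30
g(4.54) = -498.39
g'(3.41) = -173.85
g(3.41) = -245.65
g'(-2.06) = 2.01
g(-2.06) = -21.15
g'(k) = -9*k^2 - 20*k - 1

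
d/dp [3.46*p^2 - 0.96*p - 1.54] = 6.92*p - 0.96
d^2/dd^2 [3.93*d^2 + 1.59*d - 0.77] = 7.86000000000000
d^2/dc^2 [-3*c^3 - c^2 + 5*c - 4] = -18*c - 2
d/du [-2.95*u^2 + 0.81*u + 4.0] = 0.81 - 5.9*u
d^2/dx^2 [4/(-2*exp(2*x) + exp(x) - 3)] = 4*(-2*(4*exp(x) - 1)^2*exp(x) + (8*exp(x) - 1)*(2*exp(2*x) - exp(x) + 3))*exp(x)/(2*exp(2*x) - exp(x) + 3)^3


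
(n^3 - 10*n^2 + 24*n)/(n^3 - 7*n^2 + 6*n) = (n - 4)/(n - 1)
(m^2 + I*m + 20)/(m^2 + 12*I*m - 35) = (m - 4*I)/(m + 7*I)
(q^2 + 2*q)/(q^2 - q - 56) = q*(q + 2)/(q^2 - q - 56)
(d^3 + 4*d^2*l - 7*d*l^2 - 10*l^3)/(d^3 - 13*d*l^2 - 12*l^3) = (d^2 + 3*d*l - 10*l^2)/(d^2 - d*l - 12*l^2)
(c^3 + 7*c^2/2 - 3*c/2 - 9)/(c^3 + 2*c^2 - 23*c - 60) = (c^2 + c/2 - 3)/(c^2 - c - 20)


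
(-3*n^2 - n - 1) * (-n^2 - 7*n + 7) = 3*n^4 + 22*n^3 - 13*n^2 - 7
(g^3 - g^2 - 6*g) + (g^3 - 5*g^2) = 2*g^3 - 6*g^2 - 6*g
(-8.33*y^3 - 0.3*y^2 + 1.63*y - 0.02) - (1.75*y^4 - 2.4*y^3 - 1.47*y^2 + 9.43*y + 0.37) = -1.75*y^4 - 5.93*y^3 + 1.17*y^2 - 7.8*y - 0.39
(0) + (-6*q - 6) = -6*q - 6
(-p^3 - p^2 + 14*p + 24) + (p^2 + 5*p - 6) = -p^3 + 19*p + 18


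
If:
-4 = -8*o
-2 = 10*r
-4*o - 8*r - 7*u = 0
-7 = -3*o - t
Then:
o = 1/2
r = -1/5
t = 11/2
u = -2/35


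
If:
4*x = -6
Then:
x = -3/2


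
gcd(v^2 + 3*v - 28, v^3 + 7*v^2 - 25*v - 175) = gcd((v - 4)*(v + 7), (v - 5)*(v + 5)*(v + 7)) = v + 7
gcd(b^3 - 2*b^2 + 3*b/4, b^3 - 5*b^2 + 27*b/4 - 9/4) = b^2 - 2*b + 3/4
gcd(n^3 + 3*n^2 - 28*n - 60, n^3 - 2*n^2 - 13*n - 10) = n^2 - 3*n - 10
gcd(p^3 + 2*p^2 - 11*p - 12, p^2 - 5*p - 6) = p + 1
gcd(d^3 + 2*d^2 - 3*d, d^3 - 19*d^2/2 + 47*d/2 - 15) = d - 1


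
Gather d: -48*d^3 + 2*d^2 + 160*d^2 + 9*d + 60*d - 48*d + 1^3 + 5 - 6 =-48*d^3 + 162*d^2 + 21*d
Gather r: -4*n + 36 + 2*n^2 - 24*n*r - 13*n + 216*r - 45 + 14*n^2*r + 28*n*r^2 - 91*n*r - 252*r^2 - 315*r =2*n^2 - 17*n + r^2*(28*n - 252) + r*(14*n^2 - 115*n - 99) - 9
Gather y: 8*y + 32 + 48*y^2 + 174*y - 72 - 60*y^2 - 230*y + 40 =-12*y^2 - 48*y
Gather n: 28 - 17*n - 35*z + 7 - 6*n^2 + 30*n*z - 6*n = -6*n^2 + n*(30*z - 23) - 35*z + 35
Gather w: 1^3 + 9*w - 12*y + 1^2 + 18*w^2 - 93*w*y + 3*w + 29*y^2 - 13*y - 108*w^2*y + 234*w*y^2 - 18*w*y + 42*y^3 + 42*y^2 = w^2*(18 - 108*y) + w*(234*y^2 - 111*y + 12) + 42*y^3 + 71*y^2 - 25*y + 2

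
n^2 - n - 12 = (n - 4)*(n + 3)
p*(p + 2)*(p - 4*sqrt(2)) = p^3 - 4*sqrt(2)*p^2 + 2*p^2 - 8*sqrt(2)*p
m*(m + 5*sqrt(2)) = m^2 + 5*sqrt(2)*m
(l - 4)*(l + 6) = l^2 + 2*l - 24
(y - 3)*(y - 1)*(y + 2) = y^3 - 2*y^2 - 5*y + 6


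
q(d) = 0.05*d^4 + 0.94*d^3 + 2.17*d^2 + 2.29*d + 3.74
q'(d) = 0.2*d^3 + 2.82*d^2 + 4.34*d + 2.29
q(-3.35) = -8.62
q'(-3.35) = 11.88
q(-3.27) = -7.70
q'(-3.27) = 11.26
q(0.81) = 7.54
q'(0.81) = 7.76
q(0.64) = 6.35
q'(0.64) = 6.28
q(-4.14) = -20.56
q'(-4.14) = 18.46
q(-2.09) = 0.81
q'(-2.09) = 3.71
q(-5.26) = -46.79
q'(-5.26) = 28.38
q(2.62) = 43.90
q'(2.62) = 36.62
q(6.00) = 363.44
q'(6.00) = 173.05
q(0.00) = 3.74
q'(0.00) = 2.29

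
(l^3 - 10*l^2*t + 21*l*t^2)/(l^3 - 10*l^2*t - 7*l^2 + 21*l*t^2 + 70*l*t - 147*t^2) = l/(l - 7)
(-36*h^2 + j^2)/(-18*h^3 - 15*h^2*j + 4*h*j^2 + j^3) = (6*h - j)/(3*h^2 + 2*h*j - j^2)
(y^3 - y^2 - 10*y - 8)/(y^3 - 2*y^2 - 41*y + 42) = (y^3 - y^2 - 10*y - 8)/(y^3 - 2*y^2 - 41*y + 42)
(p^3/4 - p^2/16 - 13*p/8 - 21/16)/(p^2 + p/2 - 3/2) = (4*p^3 - p^2 - 26*p - 21)/(8*(2*p^2 + p - 3))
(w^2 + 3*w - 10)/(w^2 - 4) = (w + 5)/(w + 2)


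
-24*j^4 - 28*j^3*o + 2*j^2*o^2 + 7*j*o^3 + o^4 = (-2*j + o)*(j + o)*(2*j + o)*(6*j + o)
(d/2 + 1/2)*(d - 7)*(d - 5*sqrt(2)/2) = d^3/2 - 3*d^2 - 5*sqrt(2)*d^2/4 - 7*d/2 + 15*sqrt(2)*d/2 + 35*sqrt(2)/4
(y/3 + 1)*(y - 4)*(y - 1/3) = y^3/3 - 4*y^2/9 - 35*y/9 + 4/3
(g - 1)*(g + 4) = g^2 + 3*g - 4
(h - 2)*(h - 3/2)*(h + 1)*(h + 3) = h^4 + h^3/2 - 8*h^2 + 3*h/2 + 9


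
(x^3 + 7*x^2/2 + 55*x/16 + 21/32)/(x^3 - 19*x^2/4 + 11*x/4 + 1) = (8*x^2 + 26*x + 21)/(8*(x^2 - 5*x + 4))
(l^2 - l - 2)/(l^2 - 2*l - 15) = (-l^2 + l + 2)/(-l^2 + 2*l + 15)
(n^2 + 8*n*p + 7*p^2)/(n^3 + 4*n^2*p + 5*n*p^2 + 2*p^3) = (n + 7*p)/(n^2 + 3*n*p + 2*p^2)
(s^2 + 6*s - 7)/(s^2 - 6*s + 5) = (s + 7)/(s - 5)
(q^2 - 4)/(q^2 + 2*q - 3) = (q^2 - 4)/(q^2 + 2*q - 3)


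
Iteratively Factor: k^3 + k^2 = (k)*(k^2 + k) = k^2*(k + 1)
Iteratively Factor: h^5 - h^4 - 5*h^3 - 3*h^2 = (h)*(h^4 - h^3 - 5*h^2 - 3*h) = h*(h + 1)*(h^3 - 2*h^2 - 3*h) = h*(h + 1)^2*(h^2 - 3*h) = h*(h - 3)*(h + 1)^2*(h)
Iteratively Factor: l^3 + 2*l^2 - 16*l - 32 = (l + 4)*(l^2 - 2*l - 8) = (l + 2)*(l + 4)*(l - 4)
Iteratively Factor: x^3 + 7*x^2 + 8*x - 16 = (x + 4)*(x^2 + 3*x - 4) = (x + 4)^2*(x - 1)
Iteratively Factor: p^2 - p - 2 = (p + 1)*(p - 2)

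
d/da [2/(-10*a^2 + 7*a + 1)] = 2*(20*a - 7)/(-10*a^2 + 7*a + 1)^2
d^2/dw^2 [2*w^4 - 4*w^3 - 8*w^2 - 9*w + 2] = 24*w^2 - 24*w - 16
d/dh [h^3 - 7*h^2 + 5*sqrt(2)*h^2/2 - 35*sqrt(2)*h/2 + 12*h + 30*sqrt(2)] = 3*h^2 - 14*h + 5*sqrt(2)*h - 35*sqrt(2)/2 + 12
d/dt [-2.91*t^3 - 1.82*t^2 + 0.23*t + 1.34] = -8.73*t^2 - 3.64*t + 0.23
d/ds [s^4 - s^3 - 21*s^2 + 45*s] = 4*s^3 - 3*s^2 - 42*s + 45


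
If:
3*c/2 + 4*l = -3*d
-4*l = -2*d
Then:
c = -20*l/3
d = 2*l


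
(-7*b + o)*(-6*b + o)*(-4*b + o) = -168*b^3 + 94*b^2*o - 17*b*o^2 + o^3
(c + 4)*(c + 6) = c^2 + 10*c + 24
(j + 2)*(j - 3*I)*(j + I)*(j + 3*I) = j^4 + 2*j^3 + I*j^3 + 9*j^2 + 2*I*j^2 + 18*j + 9*I*j + 18*I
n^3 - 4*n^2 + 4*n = n*(n - 2)^2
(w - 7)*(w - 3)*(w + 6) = w^3 - 4*w^2 - 39*w + 126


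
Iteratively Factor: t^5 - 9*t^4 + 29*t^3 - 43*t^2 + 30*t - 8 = (t - 1)*(t^4 - 8*t^3 + 21*t^2 - 22*t + 8) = (t - 1)^2*(t^3 - 7*t^2 + 14*t - 8) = (t - 4)*(t - 1)^2*(t^2 - 3*t + 2) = (t - 4)*(t - 2)*(t - 1)^2*(t - 1)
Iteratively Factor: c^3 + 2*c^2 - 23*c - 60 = (c + 4)*(c^2 - 2*c - 15) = (c - 5)*(c + 4)*(c + 3)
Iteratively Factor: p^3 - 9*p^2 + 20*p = (p)*(p^2 - 9*p + 20) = p*(p - 4)*(p - 5)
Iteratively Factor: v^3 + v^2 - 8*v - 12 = (v - 3)*(v^2 + 4*v + 4) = (v - 3)*(v + 2)*(v + 2)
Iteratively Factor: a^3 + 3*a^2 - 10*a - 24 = (a - 3)*(a^2 + 6*a + 8) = (a - 3)*(a + 2)*(a + 4)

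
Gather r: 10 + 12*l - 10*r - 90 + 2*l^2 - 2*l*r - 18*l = 2*l^2 - 6*l + r*(-2*l - 10) - 80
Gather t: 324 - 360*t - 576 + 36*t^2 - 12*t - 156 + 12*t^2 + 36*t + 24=48*t^2 - 336*t - 384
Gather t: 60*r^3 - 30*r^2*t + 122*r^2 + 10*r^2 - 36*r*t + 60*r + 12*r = 60*r^3 + 132*r^2 + 72*r + t*(-30*r^2 - 36*r)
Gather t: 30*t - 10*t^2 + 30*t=-10*t^2 + 60*t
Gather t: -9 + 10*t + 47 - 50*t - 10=28 - 40*t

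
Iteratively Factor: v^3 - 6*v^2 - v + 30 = (v + 2)*(v^2 - 8*v + 15) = (v - 3)*(v + 2)*(v - 5)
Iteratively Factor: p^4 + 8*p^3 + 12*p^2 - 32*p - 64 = (p - 2)*(p^3 + 10*p^2 + 32*p + 32) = (p - 2)*(p + 4)*(p^2 + 6*p + 8) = (p - 2)*(p + 2)*(p + 4)*(p + 4)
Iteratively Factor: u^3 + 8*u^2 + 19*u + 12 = (u + 1)*(u^2 + 7*u + 12) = (u + 1)*(u + 4)*(u + 3)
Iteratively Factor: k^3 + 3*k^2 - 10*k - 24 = (k + 4)*(k^2 - k - 6) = (k - 3)*(k + 4)*(k + 2)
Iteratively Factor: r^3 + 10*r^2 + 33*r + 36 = (r + 3)*(r^2 + 7*r + 12) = (r + 3)*(r + 4)*(r + 3)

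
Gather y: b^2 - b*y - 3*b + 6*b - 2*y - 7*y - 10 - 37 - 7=b^2 + 3*b + y*(-b - 9) - 54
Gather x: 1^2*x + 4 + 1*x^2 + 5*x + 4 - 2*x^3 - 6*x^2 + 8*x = -2*x^3 - 5*x^2 + 14*x + 8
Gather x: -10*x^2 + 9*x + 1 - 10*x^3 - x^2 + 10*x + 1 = -10*x^3 - 11*x^2 + 19*x + 2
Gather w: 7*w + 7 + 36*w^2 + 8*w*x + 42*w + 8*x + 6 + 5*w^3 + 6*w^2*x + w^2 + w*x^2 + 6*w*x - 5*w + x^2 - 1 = 5*w^3 + w^2*(6*x + 37) + w*(x^2 + 14*x + 44) + x^2 + 8*x + 12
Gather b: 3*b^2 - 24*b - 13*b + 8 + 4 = 3*b^2 - 37*b + 12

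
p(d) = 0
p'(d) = 0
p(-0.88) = 0.00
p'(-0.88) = 0.00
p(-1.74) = 0.00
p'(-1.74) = 0.00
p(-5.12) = 0.00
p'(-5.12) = 0.00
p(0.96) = 0.00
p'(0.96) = 0.00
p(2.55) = 0.00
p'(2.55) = 0.00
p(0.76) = 0.00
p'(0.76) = 0.00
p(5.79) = 0.00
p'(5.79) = 0.00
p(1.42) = 0.00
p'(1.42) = 0.00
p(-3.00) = 0.00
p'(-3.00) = 0.00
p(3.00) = 0.00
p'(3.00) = 0.00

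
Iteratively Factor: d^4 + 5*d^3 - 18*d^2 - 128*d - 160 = (d + 4)*(d^3 + d^2 - 22*d - 40) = (d + 4)^2*(d^2 - 3*d - 10) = (d - 5)*(d + 4)^2*(d + 2)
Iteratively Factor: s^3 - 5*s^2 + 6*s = (s - 3)*(s^2 - 2*s) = s*(s - 3)*(s - 2)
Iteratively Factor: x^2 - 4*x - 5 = (x - 5)*(x + 1)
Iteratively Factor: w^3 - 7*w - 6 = (w - 3)*(w^2 + 3*w + 2) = (w - 3)*(w + 1)*(w + 2)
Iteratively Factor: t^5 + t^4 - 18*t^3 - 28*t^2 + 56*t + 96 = (t - 2)*(t^4 + 3*t^3 - 12*t^2 - 52*t - 48) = (t - 4)*(t - 2)*(t^3 + 7*t^2 + 16*t + 12) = (t - 4)*(t - 2)*(t + 3)*(t^2 + 4*t + 4) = (t - 4)*(t - 2)*(t + 2)*(t + 3)*(t + 2)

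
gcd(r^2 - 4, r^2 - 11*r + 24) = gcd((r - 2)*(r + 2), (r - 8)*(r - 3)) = 1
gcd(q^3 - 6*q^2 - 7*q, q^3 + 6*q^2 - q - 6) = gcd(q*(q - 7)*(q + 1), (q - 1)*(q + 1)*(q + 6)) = q + 1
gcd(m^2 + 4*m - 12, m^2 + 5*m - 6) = m + 6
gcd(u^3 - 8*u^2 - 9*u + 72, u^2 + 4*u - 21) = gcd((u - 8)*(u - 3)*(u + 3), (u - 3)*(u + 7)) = u - 3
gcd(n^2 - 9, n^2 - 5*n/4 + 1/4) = 1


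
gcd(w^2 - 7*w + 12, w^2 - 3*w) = w - 3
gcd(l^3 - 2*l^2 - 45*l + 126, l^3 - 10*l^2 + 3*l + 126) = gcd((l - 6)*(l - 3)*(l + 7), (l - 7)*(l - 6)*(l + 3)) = l - 6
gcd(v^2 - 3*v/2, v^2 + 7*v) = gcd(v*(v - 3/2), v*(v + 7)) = v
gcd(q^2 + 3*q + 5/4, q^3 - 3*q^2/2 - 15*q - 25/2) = q + 5/2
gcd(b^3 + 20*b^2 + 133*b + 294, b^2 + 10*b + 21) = b + 7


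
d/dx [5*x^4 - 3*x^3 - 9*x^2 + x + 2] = 20*x^3 - 9*x^2 - 18*x + 1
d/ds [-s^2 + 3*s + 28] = 3 - 2*s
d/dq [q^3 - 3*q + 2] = 3*q^2 - 3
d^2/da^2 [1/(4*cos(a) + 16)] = (sin(a)^2 + 4*cos(a) + 1)/(4*(cos(a) + 4)^3)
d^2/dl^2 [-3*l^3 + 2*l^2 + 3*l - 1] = 4 - 18*l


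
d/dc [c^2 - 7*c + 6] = 2*c - 7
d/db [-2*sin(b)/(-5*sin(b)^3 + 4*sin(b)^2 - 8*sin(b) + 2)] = 4*(-5*sin(b)^3 + 2*sin(b)^2 - 1)*cos(b)/(5*sin(b)^3 - 4*sin(b)^2 + 8*sin(b) - 2)^2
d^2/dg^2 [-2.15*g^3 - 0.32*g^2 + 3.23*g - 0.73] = -12.9*g - 0.64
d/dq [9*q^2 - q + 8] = 18*q - 1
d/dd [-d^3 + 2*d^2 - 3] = d*(4 - 3*d)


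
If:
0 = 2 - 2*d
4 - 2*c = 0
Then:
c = 2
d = 1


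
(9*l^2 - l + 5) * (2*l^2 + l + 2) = 18*l^4 + 7*l^3 + 27*l^2 + 3*l + 10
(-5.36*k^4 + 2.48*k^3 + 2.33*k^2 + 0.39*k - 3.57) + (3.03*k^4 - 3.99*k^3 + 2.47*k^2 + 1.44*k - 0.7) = -2.33*k^4 - 1.51*k^3 + 4.8*k^2 + 1.83*k - 4.27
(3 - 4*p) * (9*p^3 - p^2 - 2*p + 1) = -36*p^4 + 31*p^3 + 5*p^2 - 10*p + 3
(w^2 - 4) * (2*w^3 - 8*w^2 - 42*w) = 2*w^5 - 8*w^4 - 50*w^3 + 32*w^2 + 168*w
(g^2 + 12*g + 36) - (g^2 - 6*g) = 18*g + 36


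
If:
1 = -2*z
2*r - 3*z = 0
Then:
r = -3/4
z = -1/2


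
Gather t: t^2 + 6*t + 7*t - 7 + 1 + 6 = t^2 + 13*t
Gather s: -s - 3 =-s - 3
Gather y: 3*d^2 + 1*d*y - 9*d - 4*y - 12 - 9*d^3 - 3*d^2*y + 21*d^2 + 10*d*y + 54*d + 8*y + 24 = -9*d^3 + 24*d^2 + 45*d + y*(-3*d^2 + 11*d + 4) + 12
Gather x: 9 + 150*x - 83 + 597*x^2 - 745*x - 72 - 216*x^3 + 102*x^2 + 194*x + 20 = -216*x^3 + 699*x^2 - 401*x - 126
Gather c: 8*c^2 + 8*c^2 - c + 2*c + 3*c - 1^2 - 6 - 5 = 16*c^2 + 4*c - 12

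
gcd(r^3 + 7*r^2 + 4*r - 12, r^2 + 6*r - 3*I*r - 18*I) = r + 6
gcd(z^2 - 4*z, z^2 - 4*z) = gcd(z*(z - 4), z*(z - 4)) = z^2 - 4*z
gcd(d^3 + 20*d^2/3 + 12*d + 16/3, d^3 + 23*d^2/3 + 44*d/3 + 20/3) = d^2 + 8*d/3 + 4/3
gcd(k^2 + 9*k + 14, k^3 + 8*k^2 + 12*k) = k + 2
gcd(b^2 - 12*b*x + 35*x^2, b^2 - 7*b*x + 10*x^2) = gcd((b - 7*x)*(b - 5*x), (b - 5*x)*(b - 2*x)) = -b + 5*x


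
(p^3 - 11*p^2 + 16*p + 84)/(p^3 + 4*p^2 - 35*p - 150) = (p^2 - 5*p - 14)/(p^2 + 10*p + 25)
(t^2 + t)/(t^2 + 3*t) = (t + 1)/(t + 3)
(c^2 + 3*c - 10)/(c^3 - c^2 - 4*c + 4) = (c + 5)/(c^2 + c - 2)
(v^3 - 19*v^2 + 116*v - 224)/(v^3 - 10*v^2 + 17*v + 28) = (v - 8)/(v + 1)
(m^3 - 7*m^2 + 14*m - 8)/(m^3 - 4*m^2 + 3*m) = (m^2 - 6*m + 8)/(m*(m - 3))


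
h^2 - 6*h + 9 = (h - 3)^2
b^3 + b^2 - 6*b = b*(b - 2)*(b + 3)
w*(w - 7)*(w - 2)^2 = w^4 - 11*w^3 + 32*w^2 - 28*w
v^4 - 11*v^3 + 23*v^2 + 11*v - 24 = (v - 8)*(v - 3)*(v - 1)*(v + 1)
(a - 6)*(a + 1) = a^2 - 5*a - 6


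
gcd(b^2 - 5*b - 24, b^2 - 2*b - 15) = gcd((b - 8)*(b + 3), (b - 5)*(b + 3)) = b + 3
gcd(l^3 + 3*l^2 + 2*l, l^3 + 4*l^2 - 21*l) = l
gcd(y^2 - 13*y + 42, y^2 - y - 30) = y - 6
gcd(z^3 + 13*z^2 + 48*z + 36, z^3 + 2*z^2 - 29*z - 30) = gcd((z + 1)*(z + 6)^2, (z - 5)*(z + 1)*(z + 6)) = z^2 + 7*z + 6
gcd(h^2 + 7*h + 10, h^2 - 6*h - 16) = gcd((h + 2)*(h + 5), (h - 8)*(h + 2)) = h + 2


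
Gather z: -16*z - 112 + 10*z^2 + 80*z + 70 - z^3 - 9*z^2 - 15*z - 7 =-z^3 + z^2 + 49*z - 49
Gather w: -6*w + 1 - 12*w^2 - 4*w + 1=-12*w^2 - 10*w + 2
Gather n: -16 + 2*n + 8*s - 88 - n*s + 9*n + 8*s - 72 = n*(11 - s) + 16*s - 176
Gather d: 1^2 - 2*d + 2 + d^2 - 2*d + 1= d^2 - 4*d + 4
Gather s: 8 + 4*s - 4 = 4*s + 4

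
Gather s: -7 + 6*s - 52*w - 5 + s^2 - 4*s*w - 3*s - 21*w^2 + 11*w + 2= s^2 + s*(3 - 4*w) - 21*w^2 - 41*w - 10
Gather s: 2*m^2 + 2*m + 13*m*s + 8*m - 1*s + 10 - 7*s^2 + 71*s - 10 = 2*m^2 + 10*m - 7*s^2 + s*(13*m + 70)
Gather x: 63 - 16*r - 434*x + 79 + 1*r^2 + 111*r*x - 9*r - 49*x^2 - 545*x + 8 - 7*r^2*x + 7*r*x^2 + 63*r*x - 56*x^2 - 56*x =r^2 - 25*r + x^2*(7*r - 105) + x*(-7*r^2 + 174*r - 1035) + 150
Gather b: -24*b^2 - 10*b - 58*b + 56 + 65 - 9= -24*b^2 - 68*b + 112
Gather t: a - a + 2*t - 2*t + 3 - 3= 0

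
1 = 1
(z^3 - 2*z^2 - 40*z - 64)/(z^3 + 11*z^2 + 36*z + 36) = (z^2 - 4*z - 32)/(z^2 + 9*z + 18)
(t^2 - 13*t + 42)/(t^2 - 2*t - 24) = (t - 7)/(t + 4)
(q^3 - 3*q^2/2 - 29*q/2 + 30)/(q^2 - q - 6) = (q^2 + 3*q/2 - 10)/(q + 2)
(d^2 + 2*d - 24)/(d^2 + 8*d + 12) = (d - 4)/(d + 2)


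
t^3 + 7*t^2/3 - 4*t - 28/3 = (t - 2)*(t + 2)*(t + 7/3)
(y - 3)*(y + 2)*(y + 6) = y^3 + 5*y^2 - 12*y - 36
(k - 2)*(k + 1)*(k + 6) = k^3 + 5*k^2 - 8*k - 12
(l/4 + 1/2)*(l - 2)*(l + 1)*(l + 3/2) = l^4/4 + 5*l^3/8 - 5*l^2/8 - 5*l/2 - 3/2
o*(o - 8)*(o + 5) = o^3 - 3*o^2 - 40*o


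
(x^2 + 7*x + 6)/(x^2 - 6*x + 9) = (x^2 + 7*x + 6)/(x^2 - 6*x + 9)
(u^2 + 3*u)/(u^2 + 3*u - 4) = u*(u + 3)/(u^2 + 3*u - 4)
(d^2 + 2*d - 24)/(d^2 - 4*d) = (d + 6)/d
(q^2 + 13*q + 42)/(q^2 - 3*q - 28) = (q^2 + 13*q + 42)/(q^2 - 3*q - 28)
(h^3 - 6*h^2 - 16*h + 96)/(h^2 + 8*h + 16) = (h^2 - 10*h + 24)/(h + 4)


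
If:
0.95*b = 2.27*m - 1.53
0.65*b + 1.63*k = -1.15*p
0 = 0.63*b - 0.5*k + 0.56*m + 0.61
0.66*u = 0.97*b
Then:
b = 0.680412371134021*u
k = 1.17624415277715*u + 1.97488986784141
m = 0.284754076025251*u + 0.674008810572687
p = -2.05177913935988*u - 2.79919172572304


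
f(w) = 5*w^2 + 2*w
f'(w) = 10*w + 2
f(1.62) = 16.36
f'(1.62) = 18.20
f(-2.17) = 19.20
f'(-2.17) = -19.70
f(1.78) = 19.40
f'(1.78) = 19.80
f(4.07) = 90.96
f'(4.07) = 42.70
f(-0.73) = 1.20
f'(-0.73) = -5.30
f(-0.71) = 1.10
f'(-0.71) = -5.10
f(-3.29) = 47.54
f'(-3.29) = -30.90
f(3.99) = 87.58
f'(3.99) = 41.90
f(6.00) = 192.00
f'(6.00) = 62.00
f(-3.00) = 39.00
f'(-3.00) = -28.00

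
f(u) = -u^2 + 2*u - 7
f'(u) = 2 - 2*u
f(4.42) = -17.70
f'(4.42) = -6.84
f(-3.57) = -26.88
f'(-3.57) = 9.14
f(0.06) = -6.88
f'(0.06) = 1.88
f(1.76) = -6.58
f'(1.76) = -1.52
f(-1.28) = -11.20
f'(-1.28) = 4.56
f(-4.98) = -41.76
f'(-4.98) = 11.96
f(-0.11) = -7.23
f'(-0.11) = 2.22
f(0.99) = -6.00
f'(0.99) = 0.02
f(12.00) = -127.00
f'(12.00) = -22.00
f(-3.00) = -22.00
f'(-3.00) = 8.00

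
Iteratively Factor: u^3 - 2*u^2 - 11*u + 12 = (u - 4)*(u^2 + 2*u - 3) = (u - 4)*(u - 1)*(u + 3)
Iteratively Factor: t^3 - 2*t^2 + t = (t - 1)*(t^2 - t) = (t - 1)^2*(t)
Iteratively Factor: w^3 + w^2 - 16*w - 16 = (w + 1)*(w^2 - 16) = (w + 1)*(w + 4)*(w - 4)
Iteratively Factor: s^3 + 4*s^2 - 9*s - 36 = (s + 3)*(s^2 + s - 12) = (s + 3)*(s + 4)*(s - 3)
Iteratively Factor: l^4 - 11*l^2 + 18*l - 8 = (l + 4)*(l^3 - 4*l^2 + 5*l - 2) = (l - 1)*(l + 4)*(l^2 - 3*l + 2) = (l - 1)^2*(l + 4)*(l - 2)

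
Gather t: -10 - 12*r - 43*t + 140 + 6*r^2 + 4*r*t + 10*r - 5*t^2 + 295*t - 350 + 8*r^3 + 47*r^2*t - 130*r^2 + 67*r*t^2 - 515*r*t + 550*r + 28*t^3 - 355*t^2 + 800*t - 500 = 8*r^3 - 124*r^2 + 548*r + 28*t^3 + t^2*(67*r - 360) + t*(47*r^2 - 511*r + 1052) - 720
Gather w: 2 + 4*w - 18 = 4*w - 16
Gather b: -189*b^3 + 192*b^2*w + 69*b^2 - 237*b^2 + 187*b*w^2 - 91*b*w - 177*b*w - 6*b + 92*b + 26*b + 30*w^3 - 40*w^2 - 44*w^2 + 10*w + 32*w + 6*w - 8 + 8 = -189*b^3 + b^2*(192*w - 168) + b*(187*w^2 - 268*w + 112) + 30*w^3 - 84*w^2 + 48*w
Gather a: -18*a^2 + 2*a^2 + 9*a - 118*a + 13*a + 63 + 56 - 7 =-16*a^2 - 96*a + 112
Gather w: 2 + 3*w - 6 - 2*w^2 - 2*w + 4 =-2*w^2 + w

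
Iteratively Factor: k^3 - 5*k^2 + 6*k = (k)*(k^2 - 5*k + 6) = k*(k - 2)*(k - 3)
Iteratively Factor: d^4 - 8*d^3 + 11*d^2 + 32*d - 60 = (d - 2)*(d^3 - 6*d^2 - d + 30) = (d - 3)*(d - 2)*(d^2 - 3*d - 10) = (d - 5)*(d - 3)*(d - 2)*(d + 2)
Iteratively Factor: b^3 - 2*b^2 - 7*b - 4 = (b + 1)*(b^2 - 3*b - 4) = (b + 1)^2*(b - 4)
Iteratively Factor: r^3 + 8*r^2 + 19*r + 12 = (r + 4)*(r^2 + 4*r + 3) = (r + 3)*(r + 4)*(r + 1)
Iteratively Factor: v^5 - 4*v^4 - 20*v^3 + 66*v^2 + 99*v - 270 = (v - 3)*(v^4 - v^3 - 23*v^2 - 3*v + 90) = (v - 3)*(v - 2)*(v^3 + v^2 - 21*v - 45) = (v - 5)*(v - 3)*(v - 2)*(v^2 + 6*v + 9) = (v - 5)*(v - 3)*(v - 2)*(v + 3)*(v + 3)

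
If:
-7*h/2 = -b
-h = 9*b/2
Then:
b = 0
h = 0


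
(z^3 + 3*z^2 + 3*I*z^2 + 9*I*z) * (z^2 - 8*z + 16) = z^5 - 5*z^4 + 3*I*z^4 - 8*z^3 - 15*I*z^3 + 48*z^2 - 24*I*z^2 + 144*I*z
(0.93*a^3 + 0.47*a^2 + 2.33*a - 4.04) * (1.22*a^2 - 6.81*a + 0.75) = 1.1346*a^5 - 5.7599*a^4 + 0.3394*a^3 - 20.4436*a^2 + 29.2599*a - 3.03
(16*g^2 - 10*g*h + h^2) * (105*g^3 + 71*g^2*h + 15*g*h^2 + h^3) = 1680*g^5 + 86*g^4*h - 365*g^3*h^2 - 63*g^2*h^3 + 5*g*h^4 + h^5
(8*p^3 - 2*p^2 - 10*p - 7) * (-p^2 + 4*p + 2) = -8*p^5 + 34*p^4 + 18*p^3 - 37*p^2 - 48*p - 14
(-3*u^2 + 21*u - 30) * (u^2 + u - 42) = -3*u^4 + 18*u^3 + 117*u^2 - 912*u + 1260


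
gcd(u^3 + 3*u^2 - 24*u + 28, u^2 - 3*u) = 1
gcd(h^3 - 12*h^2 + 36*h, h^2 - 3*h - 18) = h - 6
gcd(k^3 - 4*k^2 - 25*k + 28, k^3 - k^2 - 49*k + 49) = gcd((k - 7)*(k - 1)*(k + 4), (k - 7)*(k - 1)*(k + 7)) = k^2 - 8*k + 7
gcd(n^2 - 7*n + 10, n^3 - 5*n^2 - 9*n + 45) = n - 5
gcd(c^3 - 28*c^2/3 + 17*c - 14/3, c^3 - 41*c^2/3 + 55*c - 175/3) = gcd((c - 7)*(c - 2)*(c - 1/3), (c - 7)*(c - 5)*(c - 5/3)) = c - 7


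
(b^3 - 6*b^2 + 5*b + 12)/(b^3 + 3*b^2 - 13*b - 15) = (b - 4)/(b + 5)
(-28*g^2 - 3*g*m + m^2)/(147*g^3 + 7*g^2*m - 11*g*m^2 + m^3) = (-4*g - m)/(21*g^2 + 4*g*m - m^2)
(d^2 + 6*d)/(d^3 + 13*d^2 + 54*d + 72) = d/(d^2 + 7*d + 12)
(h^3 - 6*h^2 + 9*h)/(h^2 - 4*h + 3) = h*(h - 3)/(h - 1)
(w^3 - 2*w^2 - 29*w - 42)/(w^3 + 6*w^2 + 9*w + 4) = (w^3 - 2*w^2 - 29*w - 42)/(w^3 + 6*w^2 + 9*w + 4)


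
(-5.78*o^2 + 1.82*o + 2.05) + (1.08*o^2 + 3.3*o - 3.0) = -4.7*o^2 + 5.12*o - 0.95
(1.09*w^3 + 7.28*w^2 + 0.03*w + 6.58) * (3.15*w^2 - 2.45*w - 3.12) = 3.4335*w^5 + 20.2615*w^4 - 21.1423*w^3 - 2.0601*w^2 - 16.2146*w - 20.5296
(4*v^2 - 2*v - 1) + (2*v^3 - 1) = 2*v^3 + 4*v^2 - 2*v - 2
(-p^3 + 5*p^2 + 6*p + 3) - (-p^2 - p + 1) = -p^3 + 6*p^2 + 7*p + 2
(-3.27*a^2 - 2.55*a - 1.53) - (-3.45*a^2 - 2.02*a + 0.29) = 0.18*a^2 - 0.53*a - 1.82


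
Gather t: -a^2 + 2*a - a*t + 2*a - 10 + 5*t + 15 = -a^2 + 4*a + t*(5 - a) + 5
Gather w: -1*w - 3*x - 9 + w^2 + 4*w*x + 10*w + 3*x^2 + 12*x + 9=w^2 + w*(4*x + 9) + 3*x^2 + 9*x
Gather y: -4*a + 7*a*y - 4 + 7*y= -4*a + y*(7*a + 7) - 4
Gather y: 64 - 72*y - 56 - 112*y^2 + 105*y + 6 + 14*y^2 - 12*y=-98*y^2 + 21*y + 14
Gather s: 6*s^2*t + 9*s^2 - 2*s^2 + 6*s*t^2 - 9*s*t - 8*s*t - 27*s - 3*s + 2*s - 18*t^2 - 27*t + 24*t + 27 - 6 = s^2*(6*t + 7) + s*(6*t^2 - 17*t - 28) - 18*t^2 - 3*t + 21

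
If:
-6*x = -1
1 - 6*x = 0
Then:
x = 1/6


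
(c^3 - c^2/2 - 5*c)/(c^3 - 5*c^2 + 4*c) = (c^2 - c/2 - 5)/(c^2 - 5*c + 4)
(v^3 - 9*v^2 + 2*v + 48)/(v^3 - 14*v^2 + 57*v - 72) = (v + 2)/(v - 3)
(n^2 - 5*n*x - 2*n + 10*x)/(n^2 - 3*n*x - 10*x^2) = (n - 2)/(n + 2*x)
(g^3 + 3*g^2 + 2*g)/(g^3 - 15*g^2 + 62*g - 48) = g*(g^2 + 3*g + 2)/(g^3 - 15*g^2 + 62*g - 48)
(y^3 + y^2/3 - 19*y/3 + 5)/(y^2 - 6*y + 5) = (y^2 + 4*y/3 - 5)/(y - 5)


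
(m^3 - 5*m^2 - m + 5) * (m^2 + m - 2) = m^5 - 4*m^4 - 8*m^3 + 14*m^2 + 7*m - 10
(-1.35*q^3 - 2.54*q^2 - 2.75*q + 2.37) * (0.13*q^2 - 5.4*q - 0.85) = -0.1755*q^5 + 6.9598*q^4 + 14.506*q^3 + 17.3171*q^2 - 10.4605*q - 2.0145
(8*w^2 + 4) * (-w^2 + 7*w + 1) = -8*w^4 + 56*w^3 + 4*w^2 + 28*w + 4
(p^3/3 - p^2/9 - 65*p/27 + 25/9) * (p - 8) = p^4/3 - 25*p^3/9 - 41*p^2/27 + 595*p/27 - 200/9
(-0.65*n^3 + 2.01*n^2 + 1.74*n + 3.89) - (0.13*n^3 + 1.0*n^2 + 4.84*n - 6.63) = -0.78*n^3 + 1.01*n^2 - 3.1*n + 10.52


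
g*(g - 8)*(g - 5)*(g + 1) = g^4 - 12*g^3 + 27*g^2 + 40*g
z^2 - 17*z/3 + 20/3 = (z - 4)*(z - 5/3)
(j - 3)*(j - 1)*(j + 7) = j^3 + 3*j^2 - 25*j + 21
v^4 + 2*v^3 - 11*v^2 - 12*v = v*(v - 3)*(v + 1)*(v + 4)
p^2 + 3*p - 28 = (p - 4)*(p + 7)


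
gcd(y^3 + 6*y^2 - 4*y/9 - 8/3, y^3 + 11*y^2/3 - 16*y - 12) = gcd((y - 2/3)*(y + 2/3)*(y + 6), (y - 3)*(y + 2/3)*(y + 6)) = y^2 + 20*y/3 + 4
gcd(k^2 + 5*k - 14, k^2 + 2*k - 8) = k - 2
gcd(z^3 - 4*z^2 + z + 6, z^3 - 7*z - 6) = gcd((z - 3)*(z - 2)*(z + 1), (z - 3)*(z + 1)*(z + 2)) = z^2 - 2*z - 3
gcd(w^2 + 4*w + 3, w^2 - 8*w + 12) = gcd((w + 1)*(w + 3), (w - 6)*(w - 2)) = 1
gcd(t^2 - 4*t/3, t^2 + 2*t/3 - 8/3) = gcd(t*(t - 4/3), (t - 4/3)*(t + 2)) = t - 4/3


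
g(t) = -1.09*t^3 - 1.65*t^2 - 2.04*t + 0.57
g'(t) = -3.27*t^2 - 3.3*t - 2.04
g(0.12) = 0.30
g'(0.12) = -2.48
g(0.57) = -1.33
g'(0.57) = -4.98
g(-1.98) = 6.60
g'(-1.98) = -8.33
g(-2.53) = 12.82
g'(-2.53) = -14.62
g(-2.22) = 8.89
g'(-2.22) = -10.83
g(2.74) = -39.83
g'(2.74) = -35.63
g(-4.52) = 76.74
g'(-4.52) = -53.93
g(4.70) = -158.63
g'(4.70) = -89.78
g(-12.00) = 1670.97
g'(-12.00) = -433.32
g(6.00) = -306.51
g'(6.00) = -139.56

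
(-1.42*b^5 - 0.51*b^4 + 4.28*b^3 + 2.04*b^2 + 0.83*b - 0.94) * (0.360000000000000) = -0.5112*b^5 - 0.1836*b^4 + 1.5408*b^3 + 0.7344*b^2 + 0.2988*b - 0.3384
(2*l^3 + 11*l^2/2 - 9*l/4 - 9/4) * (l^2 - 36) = 2*l^5 + 11*l^4/2 - 297*l^3/4 - 801*l^2/4 + 81*l + 81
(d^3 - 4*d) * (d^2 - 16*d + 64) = d^5 - 16*d^4 + 60*d^3 + 64*d^2 - 256*d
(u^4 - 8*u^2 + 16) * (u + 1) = u^5 + u^4 - 8*u^3 - 8*u^2 + 16*u + 16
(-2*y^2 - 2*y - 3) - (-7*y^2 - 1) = 5*y^2 - 2*y - 2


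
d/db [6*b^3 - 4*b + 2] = 18*b^2 - 4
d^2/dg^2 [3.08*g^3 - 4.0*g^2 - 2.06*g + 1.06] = 18.48*g - 8.0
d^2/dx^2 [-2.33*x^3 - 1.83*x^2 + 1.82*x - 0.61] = -13.98*x - 3.66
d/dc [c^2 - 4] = 2*c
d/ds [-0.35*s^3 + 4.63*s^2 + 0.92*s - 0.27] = -1.05*s^2 + 9.26*s + 0.92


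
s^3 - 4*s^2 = s^2*(s - 4)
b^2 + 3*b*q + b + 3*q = (b + 1)*(b + 3*q)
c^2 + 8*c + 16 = (c + 4)^2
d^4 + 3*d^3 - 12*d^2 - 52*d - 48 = (d - 4)*(d + 2)^2*(d + 3)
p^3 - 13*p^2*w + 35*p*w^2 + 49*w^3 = (p - 7*w)^2*(p + w)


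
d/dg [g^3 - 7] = 3*g^2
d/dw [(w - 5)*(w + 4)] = 2*w - 1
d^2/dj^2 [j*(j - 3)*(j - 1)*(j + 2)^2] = 20*j^3 - 54*j - 8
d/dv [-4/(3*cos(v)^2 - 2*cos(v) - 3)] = 8*(1 - 3*cos(v))*sin(v)/(3*sin(v)^2 + 2*cos(v))^2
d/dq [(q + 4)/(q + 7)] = 3/(q + 7)^2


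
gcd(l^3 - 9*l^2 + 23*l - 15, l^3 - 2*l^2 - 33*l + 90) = l^2 - 8*l + 15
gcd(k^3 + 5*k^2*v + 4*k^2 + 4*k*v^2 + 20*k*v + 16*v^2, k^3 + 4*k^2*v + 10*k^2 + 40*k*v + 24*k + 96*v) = k^2 + 4*k*v + 4*k + 16*v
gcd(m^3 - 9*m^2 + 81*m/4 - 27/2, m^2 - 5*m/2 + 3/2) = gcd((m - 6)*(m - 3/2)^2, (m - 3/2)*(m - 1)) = m - 3/2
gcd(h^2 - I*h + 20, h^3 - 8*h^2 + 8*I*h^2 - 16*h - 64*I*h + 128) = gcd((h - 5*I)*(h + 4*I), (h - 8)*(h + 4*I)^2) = h + 4*I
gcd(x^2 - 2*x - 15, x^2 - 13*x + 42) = 1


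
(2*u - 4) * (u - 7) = 2*u^2 - 18*u + 28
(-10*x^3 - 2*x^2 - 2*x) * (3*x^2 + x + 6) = -30*x^5 - 16*x^4 - 68*x^3 - 14*x^2 - 12*x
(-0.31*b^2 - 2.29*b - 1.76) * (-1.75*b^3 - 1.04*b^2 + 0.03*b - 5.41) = 0.5425*b^5 + 4.3299*b^4 + 5.4523*b^3 + 3.4388*b^2 + 12.3361*b + 9.5216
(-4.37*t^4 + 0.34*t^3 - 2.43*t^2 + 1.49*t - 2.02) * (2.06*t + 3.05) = -9.0022*t^5 - 12.6281*t^4 - 3.9688*t^3 - 4.3421*t^2 + 0.383299999999999*t - 6.161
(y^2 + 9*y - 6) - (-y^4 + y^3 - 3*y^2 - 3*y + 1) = y^4 - y^3 + 4*y^2 + 12*y - 7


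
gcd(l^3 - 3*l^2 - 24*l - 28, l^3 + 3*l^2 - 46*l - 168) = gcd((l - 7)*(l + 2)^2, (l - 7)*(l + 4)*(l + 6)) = l - 7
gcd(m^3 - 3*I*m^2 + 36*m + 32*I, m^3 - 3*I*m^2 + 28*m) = m + 4*I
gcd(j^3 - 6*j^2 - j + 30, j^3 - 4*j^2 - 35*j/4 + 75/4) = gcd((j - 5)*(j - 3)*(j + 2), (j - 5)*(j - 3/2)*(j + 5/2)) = j - 5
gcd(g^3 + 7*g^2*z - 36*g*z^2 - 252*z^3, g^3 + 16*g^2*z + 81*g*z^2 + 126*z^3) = g^2 + 13*g*z + 42*z^2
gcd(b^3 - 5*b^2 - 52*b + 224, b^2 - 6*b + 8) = b - 4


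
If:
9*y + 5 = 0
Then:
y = -5/9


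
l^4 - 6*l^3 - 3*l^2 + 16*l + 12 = (l - 6)*(l - 2)*(l + 1)^2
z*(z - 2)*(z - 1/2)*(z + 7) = z^4 + 9*z^3/2 - 33*z^2/2 + 7*z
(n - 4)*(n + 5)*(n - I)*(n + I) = n^4 + n^3 - 19*n^2 + n - 20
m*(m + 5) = m^2 + 5*m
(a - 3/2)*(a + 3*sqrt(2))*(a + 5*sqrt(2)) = a^3 - 3*a^2/2 + 8*sqrt(2)*a^2 - 12*sqrt(2)*a + 30*a - 45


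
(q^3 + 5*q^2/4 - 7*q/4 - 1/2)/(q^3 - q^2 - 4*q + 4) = (q + 1/4)/(q - 2)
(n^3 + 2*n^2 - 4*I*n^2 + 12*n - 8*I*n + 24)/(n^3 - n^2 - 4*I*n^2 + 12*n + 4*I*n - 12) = (n + 2)/(n - 1)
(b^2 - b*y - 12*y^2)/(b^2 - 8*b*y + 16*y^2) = (-b - 3*y)/(-b + 4*y)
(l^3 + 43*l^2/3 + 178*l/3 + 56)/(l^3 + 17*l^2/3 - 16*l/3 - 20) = (3*l^2 + 25*l + 28)/(3*l^2 - l - 10)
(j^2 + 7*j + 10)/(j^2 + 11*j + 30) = (j + 2)/(j + 6)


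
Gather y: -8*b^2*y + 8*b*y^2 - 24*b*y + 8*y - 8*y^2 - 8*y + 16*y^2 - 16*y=y^2*(8*b + 8) + y*(-8*b^2 - 24*b - 16)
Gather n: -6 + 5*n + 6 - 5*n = 0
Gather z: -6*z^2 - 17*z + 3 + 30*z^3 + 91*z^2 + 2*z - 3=30*z^3 + 85*z^2 - 15*z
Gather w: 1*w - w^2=-w^2 + w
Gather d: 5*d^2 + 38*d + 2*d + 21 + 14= 5*d^2 + 40*d + 35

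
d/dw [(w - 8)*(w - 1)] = 2*w - 9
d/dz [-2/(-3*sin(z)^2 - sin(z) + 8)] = -2*(6*sin(z) + 1)*cos(z)/(3*sin(z)^2 + sin(z) - 8)^2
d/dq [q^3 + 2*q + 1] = 3*q^2 + 2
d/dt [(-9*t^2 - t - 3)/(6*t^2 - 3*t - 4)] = (33*t^2 + 108*t - 5)/(36*t^4 - 36*t^3 - 39*t^2 + 24*t + 16)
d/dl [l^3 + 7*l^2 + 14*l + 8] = 3*l^2 + 14*l + 14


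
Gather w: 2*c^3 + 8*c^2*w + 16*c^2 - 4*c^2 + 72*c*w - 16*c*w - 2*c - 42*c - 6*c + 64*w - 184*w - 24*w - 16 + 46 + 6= 2*c^3 + 12*c^2 - 50*c + w*(8*c^2 + 56*c - 144) + 36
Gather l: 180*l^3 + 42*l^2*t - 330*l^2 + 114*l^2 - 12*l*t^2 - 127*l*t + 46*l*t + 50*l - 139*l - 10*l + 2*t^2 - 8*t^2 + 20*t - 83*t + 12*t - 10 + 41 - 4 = 180*l^3 + l^2*(42*t - 216) + l*(-12*t^2 - 81*t - 99) - 6*t^2 - 51*t + 27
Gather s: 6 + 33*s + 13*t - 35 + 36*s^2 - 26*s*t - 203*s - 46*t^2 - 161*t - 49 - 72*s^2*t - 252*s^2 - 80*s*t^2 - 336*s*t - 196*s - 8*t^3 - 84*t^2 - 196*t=s^2*(-72*t - 216) + s*(-80*t^2 - 362*t - 366) - 8*t^3 - 130*t^2 - 344*t - 78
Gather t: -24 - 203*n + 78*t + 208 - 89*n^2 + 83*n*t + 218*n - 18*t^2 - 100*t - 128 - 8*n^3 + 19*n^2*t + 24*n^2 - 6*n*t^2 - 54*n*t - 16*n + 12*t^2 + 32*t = -8*n^3 - 65*n^2 - n + t^2*(-6*n - 6) + t*(19*n^2 + 29*n + 10) + 56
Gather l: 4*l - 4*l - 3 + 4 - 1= 0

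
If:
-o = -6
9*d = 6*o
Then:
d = 4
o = 6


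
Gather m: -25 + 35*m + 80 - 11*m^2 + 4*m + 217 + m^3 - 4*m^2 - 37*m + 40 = m^3 - 15*m^2 + 2*m + 312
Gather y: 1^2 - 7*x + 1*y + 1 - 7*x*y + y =-7*x + y*(2 - 7*x) + 2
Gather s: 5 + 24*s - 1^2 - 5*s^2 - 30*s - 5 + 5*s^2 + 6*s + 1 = 0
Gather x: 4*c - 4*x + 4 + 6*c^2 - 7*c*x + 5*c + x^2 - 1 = 6*c^2 + 9*c + x^2 + x*(-7*c - 4) + 3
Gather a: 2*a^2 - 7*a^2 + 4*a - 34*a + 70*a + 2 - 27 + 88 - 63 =-5*a^2 + 40*a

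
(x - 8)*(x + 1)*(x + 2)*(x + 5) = x^4 - 47*x^2 - 126*x - 80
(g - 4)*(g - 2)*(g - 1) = g^3 - 7*g^2 + 14*g - 8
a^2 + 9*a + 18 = (a + 3)*(a + 6)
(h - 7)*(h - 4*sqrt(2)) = h^2 - 7*h - 4*sqrt(2)*h + 28*sqrt(2)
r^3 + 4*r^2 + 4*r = r*(r + 2)^2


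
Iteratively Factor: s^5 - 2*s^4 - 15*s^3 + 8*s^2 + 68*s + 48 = (s + 2)*(s^4 - 4*s^3 - 7*s^2 + 22*s + 24) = (s + 1)*(s + 2)*(s^3 - 5*s^2 - 2*s + 24) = (s - 4)*(s + 1)*(s + 2)*(s^2 - s - 6) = (s - 4)*(s - 3)*(s + 1)*(s + 2)*(s + 2)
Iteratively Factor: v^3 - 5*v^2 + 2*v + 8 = (v - 4)*(v^2 - v - 2) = (v - 4)*(v - 2)*(v + 1)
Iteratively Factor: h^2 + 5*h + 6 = (h + 3)*(h + 2)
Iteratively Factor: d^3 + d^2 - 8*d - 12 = (d + 2)*(d^2 - d - 6) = (d + 2)^2*(d - 3)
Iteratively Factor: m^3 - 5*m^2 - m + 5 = (m + 1)*(m^2 - 6*m + 5) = (m - 1)*(m + 1)*(m - 5)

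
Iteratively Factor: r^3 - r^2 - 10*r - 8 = (r + 1)*(r^2 - 2*r - 8) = (r + 1)*(r + 2)*(r - 4)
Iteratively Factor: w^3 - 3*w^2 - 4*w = (w - 4)*(w^2 + w) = (w - 4)*(w + 1)*(w)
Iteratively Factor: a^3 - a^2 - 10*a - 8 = (a + 1)*(a^2 - 2*a - 8) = (a - 4)*(a + 1)*(a + 2)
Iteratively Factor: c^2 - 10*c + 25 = (c - 5)*(c - 5)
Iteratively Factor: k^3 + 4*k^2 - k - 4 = (k + 4)*(k^2 - 1) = (k + 1)*(k + 4)*(k - 1)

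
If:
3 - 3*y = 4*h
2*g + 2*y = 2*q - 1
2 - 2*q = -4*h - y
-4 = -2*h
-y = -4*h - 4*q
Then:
No Solution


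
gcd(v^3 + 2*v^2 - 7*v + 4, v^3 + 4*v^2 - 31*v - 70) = 1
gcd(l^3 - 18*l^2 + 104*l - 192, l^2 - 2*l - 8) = l - 4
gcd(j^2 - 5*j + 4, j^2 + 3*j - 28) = j - 4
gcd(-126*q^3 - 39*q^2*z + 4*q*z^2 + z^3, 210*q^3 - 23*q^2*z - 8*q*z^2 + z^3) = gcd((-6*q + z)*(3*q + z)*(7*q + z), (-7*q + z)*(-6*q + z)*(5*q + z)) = -6*q + z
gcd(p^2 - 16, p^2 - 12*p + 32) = p - 4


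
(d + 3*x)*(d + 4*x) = d^2 + 7*d*x + 12*x^2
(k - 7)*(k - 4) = k^2 - 11*k + 28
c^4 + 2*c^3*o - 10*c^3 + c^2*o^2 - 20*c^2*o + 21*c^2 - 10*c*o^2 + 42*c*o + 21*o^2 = (c - 7)*(c - 3)*(c + o)^2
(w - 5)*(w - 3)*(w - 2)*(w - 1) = w^4 - 11*w^3 + 41*w^2 - 61*w + 30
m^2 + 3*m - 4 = (m - 1)*(m + 4)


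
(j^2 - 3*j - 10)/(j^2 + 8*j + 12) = (j - 5)/(j + 6)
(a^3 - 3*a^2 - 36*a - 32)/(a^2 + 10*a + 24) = (a^2 - 7*a - 8)/(a + 6)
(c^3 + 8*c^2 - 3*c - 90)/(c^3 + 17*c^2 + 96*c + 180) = (c - 3)/(c + 6)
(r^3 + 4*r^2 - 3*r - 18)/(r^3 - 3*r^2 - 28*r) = (-r^3 - 4*r^2 + 3*r + 18)/(r*(-r^2 + 3*r + 28))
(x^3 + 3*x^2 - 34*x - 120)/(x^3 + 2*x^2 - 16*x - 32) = (x^2 - x - 30)/(x^2 - 2*x - 8)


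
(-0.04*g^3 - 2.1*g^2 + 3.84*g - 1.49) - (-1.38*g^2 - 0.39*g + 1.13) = -0.04*g^3 - 0.72*g^2 + 4.23*g - 2.62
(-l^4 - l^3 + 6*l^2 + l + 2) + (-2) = -l^4 - l^3 + 6*l^2 + l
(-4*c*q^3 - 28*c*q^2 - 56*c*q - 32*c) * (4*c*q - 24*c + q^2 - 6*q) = -16*c^2*q^4 - 16*c^2*q^3 + 448*c^2*q^2 + 1216*c^2*q + 768*c^2 - 4*c*q^5 - 4*c*q^4 + 112*c*q^3 + 304*c*q^2 + 192*c*q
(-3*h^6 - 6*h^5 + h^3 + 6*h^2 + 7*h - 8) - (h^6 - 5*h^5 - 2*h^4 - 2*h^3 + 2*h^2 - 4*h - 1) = -4*h^6 - h^5 + 2*h^4 + 3*h^3 + 4*h^2 + 11*h - 7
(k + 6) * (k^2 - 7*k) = k^3 - k^2 - 42*k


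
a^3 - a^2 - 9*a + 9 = (a - 3)*(a - 1)*(a + 3)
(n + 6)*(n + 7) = n^2 + 13*n + 42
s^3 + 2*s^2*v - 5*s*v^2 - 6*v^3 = (s - 2*v)*(s + v)*(s + 3*v)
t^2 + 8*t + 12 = (t + 2)*(t + 6)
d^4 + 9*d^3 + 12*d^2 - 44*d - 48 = (d - 2)*(d + 1)*(d + 4)*(d + 6)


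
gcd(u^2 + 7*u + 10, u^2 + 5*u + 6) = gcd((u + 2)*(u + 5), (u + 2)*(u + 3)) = u + 2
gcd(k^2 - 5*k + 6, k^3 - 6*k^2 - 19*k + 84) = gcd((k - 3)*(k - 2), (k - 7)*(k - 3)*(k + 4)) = k - 3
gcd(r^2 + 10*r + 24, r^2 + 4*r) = r + 4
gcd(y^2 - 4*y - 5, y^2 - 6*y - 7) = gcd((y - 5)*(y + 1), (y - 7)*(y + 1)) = y + 1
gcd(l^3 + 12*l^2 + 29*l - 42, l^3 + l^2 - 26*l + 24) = l^2 + 5*l - 6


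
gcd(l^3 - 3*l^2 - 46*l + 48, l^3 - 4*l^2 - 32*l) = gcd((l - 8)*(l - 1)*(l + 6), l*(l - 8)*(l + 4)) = l - 8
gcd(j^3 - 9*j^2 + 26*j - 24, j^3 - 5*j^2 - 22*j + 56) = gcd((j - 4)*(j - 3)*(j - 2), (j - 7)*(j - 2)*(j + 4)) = j - 2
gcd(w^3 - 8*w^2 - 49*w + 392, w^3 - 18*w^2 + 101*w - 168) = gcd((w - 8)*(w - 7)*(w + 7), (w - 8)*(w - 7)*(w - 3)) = w^2 - 15*w + 56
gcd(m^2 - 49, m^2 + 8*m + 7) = m + 7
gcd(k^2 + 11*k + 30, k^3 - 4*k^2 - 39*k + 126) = k + 6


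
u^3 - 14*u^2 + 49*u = u*(u - 7)^2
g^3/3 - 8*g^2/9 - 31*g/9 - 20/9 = (g/3 + 1/3)*(g - 5)*(g + 4/3)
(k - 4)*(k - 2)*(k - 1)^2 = k^4 - 8*k^3 + 21*k^2 - 22*k + 8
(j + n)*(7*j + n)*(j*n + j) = 7*j^3*n + 7*j^3 + 8*j^2*n^2 + 8*j^2*n + j*n^3 + j*n^2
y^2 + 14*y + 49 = (y + 7)^2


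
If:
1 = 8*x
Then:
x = 1/8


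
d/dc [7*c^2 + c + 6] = 14*c + 1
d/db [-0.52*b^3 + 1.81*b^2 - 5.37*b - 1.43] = -1.56*b^2 + 3.62*b - 5.37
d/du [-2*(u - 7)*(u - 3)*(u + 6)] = -6*u^2 + 16*u + 78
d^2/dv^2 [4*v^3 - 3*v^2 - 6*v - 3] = 24*v - 6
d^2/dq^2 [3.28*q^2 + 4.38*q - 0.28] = 6.56000000000000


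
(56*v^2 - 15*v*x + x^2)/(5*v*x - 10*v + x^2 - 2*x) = (56*v^2 - 15*v*x + x^2)/(5*v*x - 10*v + x^2 - 2*x)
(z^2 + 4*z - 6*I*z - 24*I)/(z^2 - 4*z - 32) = (z - 6*I)/(z - 8)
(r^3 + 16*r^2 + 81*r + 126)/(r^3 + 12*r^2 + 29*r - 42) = (r + 3)/(r - 1)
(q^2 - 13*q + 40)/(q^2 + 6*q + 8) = (q^2 - 13*q + 40)/(q^2 + 6*q + 8)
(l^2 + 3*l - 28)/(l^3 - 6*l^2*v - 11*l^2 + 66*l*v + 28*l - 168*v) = (-l - 7)/(-l^2 + 6*l*v + 7*l - 42*v)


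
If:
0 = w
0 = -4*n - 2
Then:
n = -1/2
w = 0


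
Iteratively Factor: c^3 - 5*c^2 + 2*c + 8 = (c + 1)*(c^2 - 6*c + 8) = (c - 2)*(c + 1)*(c - 4)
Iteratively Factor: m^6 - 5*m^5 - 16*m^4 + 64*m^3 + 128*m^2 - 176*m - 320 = (m - 2)*(m^5 - 3*m^4 - 22*m^3 + 20*m^2 + 168*m + 160) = (m - 2)*(m + 2)*(m^4 - 5*m^3 - 12*m^2 + 44*m + 80) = (m - 5)*(m - 2)*(m + 2)*(m^3 - 12*m - 16) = (m - 5)*(m - 2)*(m + 2)^2*(m^2 - 2*m - 8) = (m - 5)*(m - 2)*(m + 2)^3*(m - 4)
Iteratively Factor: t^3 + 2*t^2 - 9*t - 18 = (t + 3)*(t^2 - t - 6) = (t + 2)*(t + 3)*(t - 3)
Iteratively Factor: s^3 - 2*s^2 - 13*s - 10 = (s + 2)*(s^2 - 4*s - 5) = (s + 1)*(s + 2)*(s - 5)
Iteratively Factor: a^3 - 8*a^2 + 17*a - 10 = (a - 2)*(a^2 - 6*a + 5) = (a - 5)*(a - 2)*(a - 1)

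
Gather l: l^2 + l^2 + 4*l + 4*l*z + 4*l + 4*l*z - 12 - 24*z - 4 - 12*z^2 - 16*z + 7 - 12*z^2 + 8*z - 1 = 2*l^2 + l*(8*z + 8) - 24*z^2 - 32*z - 10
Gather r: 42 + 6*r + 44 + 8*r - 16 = 14*r + 70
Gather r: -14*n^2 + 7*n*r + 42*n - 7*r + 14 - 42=-14*n^2 + 42*n + r*(7*n - 7) - 28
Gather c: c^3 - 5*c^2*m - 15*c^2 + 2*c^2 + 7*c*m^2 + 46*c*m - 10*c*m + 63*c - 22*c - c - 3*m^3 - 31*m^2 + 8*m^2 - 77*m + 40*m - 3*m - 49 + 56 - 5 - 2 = c^3 + c^2*(-5*m - 13) + c*(7*m^2 + 36*m + 40) - 3*m^3 - 23*m^2 - 40*m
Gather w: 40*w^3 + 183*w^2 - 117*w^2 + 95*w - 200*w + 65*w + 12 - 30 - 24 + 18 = 40*w^3 + 66*w^2 - 40*w - 24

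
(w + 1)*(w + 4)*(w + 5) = w^3 + 10*w^2 + 29*w + 20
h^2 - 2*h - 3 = (h - 3)*(h + 1)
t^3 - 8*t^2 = t^2*(t - 8)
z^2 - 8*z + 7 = (z - 7)*(z - 1)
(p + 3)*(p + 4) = p^2 + 7*p + 12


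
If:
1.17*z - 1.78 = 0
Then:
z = 1.52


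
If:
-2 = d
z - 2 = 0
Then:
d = -2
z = 2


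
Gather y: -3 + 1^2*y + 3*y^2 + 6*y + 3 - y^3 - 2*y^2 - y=-y^3 + y^2 + 6*y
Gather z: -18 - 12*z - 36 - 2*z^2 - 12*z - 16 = -2*z^2 - 24*z - 70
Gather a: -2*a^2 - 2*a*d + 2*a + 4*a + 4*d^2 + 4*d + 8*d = -2*a^2 + a*(6 - 2*d) + 4*d^2 + 12*d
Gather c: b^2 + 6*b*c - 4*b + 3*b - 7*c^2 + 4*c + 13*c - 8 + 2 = b^2 - b - 7*c^2 + c*(6*b + 17) - 6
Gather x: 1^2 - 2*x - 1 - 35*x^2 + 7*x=-35*x^2 + 5*x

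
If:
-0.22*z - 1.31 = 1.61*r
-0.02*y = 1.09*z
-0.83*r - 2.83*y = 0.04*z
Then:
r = -0.81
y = 0.24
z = -0.00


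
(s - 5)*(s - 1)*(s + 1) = s^3 - 5*s^2 - s + 5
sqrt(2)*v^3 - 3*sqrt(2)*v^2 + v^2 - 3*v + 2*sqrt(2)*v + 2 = (v - 2)*(v - 1)*(sqrt(2)*v + 1)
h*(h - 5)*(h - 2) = h^3 - 7*h^2 + 10*h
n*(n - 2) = n^2 - 2*n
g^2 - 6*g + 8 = (g - 4)*(g - 2)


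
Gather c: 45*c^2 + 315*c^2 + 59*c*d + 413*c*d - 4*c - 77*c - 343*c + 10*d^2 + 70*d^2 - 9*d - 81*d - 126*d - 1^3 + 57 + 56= 360*c^2 + c*(472*d - 424) + 80*d^2 - 216*d + 112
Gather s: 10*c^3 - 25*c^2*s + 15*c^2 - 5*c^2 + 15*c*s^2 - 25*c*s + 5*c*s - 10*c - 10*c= 10*c^3 + 10*c^2 + 15*c*s^2 - 20*c + s*(-25*c^2 - 20*c)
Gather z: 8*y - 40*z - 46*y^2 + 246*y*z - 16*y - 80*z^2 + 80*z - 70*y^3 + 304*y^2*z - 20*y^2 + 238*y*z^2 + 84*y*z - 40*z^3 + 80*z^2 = -70*y^3 - 66*y^2 + 238*y*z^2 - 8*y - 40*z^3 + z*(304*y^2 + 330*y + 40)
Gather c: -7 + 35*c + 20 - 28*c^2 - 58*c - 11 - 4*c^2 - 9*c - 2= -32*c^2 - 32*c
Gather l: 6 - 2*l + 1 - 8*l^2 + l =-8*l^2 - l + 7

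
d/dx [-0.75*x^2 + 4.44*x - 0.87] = 4.44 - 1.5*x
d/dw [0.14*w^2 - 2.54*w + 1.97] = 0.28*w - 2.54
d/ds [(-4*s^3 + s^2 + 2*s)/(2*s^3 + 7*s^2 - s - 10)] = 5*(-6*s^4 + 21*s^2 - 4*s - 4)/(4*s^6 + 28*s^5 + 45*s^4 - 54*s^3 - 139*s^2 + 20*s + 100)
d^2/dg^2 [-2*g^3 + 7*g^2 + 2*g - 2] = 14 - 12*g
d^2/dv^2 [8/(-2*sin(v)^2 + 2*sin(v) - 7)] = 16*(8*sin(v)^4 - 6*sin(v)^3 - 38*sin(v)^2 + 19*sin(v) + 10)/(-2*sin(v) - cos(2*v) + 8)^3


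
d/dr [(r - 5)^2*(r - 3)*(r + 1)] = 4*r^3 - 36*r^2 + 84*r - 20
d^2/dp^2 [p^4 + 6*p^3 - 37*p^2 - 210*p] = 12*p^2 + 36*p - 74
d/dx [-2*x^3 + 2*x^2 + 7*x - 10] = -6*x^2 + 4*x + 7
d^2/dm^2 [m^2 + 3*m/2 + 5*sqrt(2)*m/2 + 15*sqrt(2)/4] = 2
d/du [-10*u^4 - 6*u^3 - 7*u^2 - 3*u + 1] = -40*u^3 - 18*u^2 - 14*u - 3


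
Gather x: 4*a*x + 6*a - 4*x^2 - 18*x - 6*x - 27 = 6*a - 4*x^2 + x*(4*a - 24) - 27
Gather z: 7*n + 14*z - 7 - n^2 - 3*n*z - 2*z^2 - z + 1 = -n^2 + 7*n - 2*z^2 + z*(13 - 3*n) - 6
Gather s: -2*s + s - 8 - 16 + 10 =-s - 14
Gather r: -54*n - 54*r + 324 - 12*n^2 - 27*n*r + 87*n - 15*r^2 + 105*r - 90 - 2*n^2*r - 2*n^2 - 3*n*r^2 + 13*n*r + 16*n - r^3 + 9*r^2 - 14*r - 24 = -14*n^2 + 49*n - r^3 + r^2*(-3*n - 6) + r*(-2*n^2 - 14*n + 37) + 210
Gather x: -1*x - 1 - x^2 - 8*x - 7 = -x^2 - 9*x - 8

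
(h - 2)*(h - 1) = h^2 - 3*h + 2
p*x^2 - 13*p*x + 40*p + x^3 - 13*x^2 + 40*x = (p + x)*(x - 8)*(x - 5)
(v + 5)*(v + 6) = v^2 + 11*v + 30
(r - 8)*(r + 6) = r^2 - 2*r - 48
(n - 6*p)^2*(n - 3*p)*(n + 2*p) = n^4 - 13*n^3*p + 42*n^2*p^2 + 36*n*p^3 - 216*p^4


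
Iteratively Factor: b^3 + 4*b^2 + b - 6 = (b + 2)*(b^2 + 2*b - 3) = (b - 1)*(b + 2)*(b + 3)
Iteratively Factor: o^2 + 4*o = (o)*(o + 4)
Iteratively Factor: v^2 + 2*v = (v + 2)*(v)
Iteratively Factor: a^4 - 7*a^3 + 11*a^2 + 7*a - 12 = (a - 4)*(a^3 - 3*a^2 - a + 3) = (a - 4)*(a - 1)*(a^2 - 2*a - 3) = (a - 4)*(a - 1)*(a + 1)*(a - 3)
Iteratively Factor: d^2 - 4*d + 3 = (d - 1)*(d - 3)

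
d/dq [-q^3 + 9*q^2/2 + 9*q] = -3*q^2 + 9*q + 9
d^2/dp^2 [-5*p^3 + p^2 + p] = 2 - 30*p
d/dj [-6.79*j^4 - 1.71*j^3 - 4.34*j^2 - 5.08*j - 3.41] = -27.16*j^3 - 5.13*j^2 - 8.68*j - 5.08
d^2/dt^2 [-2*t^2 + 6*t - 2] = -4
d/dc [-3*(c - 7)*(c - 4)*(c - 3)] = -9*c^2 + 84*c - 183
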